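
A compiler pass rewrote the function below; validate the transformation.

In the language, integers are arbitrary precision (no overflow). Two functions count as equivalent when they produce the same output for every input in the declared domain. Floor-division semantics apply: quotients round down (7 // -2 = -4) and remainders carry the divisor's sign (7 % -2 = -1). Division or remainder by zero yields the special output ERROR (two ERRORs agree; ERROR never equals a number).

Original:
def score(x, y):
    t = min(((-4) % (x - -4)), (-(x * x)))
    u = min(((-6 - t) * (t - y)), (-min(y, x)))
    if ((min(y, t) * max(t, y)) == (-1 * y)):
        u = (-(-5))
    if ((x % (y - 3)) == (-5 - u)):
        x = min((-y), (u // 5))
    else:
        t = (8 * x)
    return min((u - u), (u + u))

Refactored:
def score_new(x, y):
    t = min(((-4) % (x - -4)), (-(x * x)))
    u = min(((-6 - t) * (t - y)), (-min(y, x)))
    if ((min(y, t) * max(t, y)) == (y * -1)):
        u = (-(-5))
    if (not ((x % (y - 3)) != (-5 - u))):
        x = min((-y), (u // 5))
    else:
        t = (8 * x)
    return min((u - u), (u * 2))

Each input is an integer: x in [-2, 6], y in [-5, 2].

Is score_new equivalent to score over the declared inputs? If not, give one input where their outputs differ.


Equivalent — the differences include comparison usage differs, and constant usage differs, and arithmetic usage differs, and boolean connective usage differs, yet no declared input distinguishes the two.
As a probe, take x=5, y=-3: score runs t=-25, then u=-418, then ((min(y, t) * max(t, y)) == (-1 * y)) is false, then ((x % (y - 3)) == (-5 - u)) is false, then t=40, then returns -836; score_new runs t=-25, then u=-418, then ((min(y, t) * max(t, y)) == (y * -1)) is false, then (not ((x % (y - 3)) != (-5 - u))) is false, then t=40, then returns -836; both end at -836.
Checked all 72 inputs in the declared domain: the outputs agree on every one.
verdict: equivalent


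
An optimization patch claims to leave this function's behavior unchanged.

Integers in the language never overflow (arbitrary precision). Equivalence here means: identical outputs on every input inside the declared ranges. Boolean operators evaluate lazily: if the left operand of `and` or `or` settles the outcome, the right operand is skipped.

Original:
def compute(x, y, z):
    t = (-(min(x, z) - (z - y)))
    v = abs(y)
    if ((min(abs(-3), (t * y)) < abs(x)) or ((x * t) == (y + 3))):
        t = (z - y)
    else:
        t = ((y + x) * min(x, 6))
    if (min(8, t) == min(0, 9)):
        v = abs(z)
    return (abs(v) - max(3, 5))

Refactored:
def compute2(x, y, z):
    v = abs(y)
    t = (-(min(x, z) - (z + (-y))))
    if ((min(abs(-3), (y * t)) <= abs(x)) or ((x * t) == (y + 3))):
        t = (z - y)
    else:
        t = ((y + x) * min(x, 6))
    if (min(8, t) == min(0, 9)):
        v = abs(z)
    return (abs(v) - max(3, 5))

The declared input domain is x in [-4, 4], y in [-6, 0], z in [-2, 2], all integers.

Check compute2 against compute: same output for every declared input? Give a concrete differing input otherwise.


Run the pair on x=0, y=0, z=-2.
compute: t := 0 | v := 0 | ((min(abs(-3), (t * y)) < abs(x)) or ((x * t) == (y + 3))): false | t := 0 | (min(8, t) == min(0, 9)): true | v := 2 | result -3
compute2: v := 0 | t := 0 | ((min(abs(-3), (y * t)) <= abs(x)) or ((x * t) == (y + 3))): true | t := -2 | (min(8, t) == min(0, 9)): false | result -5
-3 and -5 differ, so these are not the same function on this domain.
verdict: not equivalent; witness: x=0, y=0, z=-2


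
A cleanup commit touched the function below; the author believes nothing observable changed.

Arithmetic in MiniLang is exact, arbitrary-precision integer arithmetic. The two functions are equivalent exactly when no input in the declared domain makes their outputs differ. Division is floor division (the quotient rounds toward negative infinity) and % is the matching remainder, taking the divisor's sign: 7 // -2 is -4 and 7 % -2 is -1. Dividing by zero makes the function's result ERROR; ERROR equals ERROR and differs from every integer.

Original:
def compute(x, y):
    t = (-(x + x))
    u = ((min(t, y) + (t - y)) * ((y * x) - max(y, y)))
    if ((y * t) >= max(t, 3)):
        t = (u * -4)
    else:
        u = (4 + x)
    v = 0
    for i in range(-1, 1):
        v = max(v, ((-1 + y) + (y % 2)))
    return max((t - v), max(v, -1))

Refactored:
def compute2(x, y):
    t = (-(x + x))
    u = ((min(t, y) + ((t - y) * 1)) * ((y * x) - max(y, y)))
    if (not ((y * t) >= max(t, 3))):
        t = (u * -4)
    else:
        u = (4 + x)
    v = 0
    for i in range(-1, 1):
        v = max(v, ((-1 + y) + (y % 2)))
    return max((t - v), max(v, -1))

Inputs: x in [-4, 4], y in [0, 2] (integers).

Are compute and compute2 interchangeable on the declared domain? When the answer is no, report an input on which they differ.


Consider the input x=-4, y=0.
compute: t=8, then u=0, then ((y * t) >= max(t, 3)) is false, then u=0, then v=0, then (i=-1), then v=0, then (i=0), then v=0, then returns 8
compute2: t=8, then u=0, then (not ((y * t) >= max(t, 3))) is true, then t=0, then v=0, then (i=-1), then v=0, then (i=0), then v=0, then returns 0
8 vs 0 — the two versions disagree here.
verdict: not equivalent; witness: x=-4, y=0


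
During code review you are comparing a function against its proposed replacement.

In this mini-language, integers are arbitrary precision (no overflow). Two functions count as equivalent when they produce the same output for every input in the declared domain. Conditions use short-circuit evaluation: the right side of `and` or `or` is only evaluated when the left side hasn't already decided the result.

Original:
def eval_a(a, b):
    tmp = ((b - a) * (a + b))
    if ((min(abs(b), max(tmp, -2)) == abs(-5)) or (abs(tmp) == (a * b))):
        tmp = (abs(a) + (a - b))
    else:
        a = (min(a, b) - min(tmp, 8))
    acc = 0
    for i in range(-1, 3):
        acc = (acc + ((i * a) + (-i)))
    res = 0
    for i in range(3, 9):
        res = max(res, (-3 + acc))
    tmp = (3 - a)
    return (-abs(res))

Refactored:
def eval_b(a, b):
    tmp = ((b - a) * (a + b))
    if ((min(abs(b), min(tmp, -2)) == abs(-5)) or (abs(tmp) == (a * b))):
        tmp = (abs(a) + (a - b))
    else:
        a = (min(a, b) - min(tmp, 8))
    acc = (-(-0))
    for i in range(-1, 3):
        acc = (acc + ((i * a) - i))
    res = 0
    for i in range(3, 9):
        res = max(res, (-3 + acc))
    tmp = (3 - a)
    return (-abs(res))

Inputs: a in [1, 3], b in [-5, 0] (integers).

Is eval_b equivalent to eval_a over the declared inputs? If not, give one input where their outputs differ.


Take a=3, b=-5.
eval_a: tmp = 16; ((min(abs(b), max(tmp, -2)) == abs(-5)) or (abs(tmp) == (a * b))) -> true; tmp = 11; acc = 0; [i=-1]; acc = -2; [i=0]; acc = -2; [i=1]; acc = 0; [i=2]; acc = 4; res = 0; [i=3]; res = 1; [i=4]; res = 1; [i=5]; res = 1; [i=6]; res = 1; [i=7]; res = 1; [i=8]; res = 1; tmp = 0; return -1
eval_b: tmp = 16; ((min(abs(b), min(tmp, -2)) == abs(-5)) or (abs(tmp) == (a * b))) -> false; a = -13; acc = 0; [i=-1]; acc = 14; [i=0]; acc = 14; [i=1]; acc = 0; [i=2]; acc = -28; res = 0; [i=3]; res = 0; [i=4]; res = 0; [i=5]; res = 0; [i=6]; res = 0; [i=7]; res = 0; [i=8]; res = 0; tmp = 16; return 0
-1 != 0, so the rewrite changes behavior.
verdict: not equivalent; witness: a=3, b=-5


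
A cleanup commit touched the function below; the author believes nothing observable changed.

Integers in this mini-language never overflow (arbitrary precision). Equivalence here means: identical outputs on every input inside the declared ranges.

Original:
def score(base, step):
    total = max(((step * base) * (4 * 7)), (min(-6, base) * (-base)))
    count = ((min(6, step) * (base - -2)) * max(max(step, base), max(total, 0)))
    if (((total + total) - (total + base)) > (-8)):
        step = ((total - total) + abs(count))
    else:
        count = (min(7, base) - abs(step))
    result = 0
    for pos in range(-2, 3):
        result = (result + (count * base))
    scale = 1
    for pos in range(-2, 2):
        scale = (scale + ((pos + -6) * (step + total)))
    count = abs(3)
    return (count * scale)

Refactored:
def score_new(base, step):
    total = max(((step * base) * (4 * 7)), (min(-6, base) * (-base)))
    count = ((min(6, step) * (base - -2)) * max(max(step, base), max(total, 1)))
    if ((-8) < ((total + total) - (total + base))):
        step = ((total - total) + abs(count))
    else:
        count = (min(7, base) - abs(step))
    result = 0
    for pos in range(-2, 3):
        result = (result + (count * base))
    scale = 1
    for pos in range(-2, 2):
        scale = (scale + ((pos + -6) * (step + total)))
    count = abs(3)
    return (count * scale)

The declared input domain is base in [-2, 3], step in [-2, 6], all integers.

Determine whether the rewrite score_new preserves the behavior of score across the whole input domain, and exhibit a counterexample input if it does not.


Try base=0, step=-2.
score: total=0, then count=0, then (((total + total) - (total + base)) > (-8)) is true, then step=0, then result=0, then (pos=-2), then result=0, then (pos=-1), then result=0, then (pos=0), then result=0, then (pos=1), then result=0, then (pos=2), then result=0, then scale=1, then (pos=-2), then scale=1, then (pos=-1), then scale=1, then (pos=0), then scale=1, then (pos=1), then scale=1, then count=3, then returns 3
score_new: total=0, then count=-4, then ((-8) < ((total + total) - (total + base))) is true, then step=4, then result=0, then (pos=-2), then result=0, then (pos=-1), then result=0, then (pos=0), then result=0, then (pos=1), then result=0, then (pos=2), then result=0, then scale=1, then (pos=-2), then scale=-31, then (pos=-1), then scale=-59, then (pos=0), then scale=-83, then (pos=1), then scale=-103, then count=3, then returns -309
3 != -309, so the rewrite changes behavior.
verdict: not equivalent; witness: base=0, step=-2


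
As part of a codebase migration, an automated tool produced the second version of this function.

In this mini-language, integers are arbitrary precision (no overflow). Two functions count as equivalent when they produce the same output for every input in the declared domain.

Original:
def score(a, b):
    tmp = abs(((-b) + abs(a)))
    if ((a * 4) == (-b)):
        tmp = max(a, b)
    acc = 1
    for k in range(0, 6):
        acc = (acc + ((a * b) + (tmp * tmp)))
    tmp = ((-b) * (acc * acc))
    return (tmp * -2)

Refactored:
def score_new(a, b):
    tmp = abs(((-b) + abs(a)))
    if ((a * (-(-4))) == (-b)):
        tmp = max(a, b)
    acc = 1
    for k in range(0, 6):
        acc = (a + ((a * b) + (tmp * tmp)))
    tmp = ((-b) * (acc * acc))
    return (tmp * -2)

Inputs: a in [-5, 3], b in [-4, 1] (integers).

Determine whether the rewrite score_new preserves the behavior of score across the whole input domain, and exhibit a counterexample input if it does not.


Not equivalent: a=-5, b=-4 separates them (-2947592 vs -73728).
score: tmp := 9 | ((a * 4) == (-b)): false | acc := 1 | iter k=0: | acc := 102 | iter k=1: | acc := 203 | iter k=2: | acc := 304 | iter k=3: | acc := 405 | iter k=4: | acc := 506 | iter k=5: | acc := 607 | tmp := 1473796 | result -2947592
score_new: tmp := 9 | ((a * (-(-4))) == (-b)): false | acc := 1 | iter k=0: | acc := 96 | iter k=1: | acc := 96 | iter k=2: | acc := 96 | iter k=3: | acc := 96 | iter k=4: | acc := 96 | iter k=5: | acc := 96 | tmp := 36864 | result -73728
verdict: not equivalent; witness: a=-5, b=-4


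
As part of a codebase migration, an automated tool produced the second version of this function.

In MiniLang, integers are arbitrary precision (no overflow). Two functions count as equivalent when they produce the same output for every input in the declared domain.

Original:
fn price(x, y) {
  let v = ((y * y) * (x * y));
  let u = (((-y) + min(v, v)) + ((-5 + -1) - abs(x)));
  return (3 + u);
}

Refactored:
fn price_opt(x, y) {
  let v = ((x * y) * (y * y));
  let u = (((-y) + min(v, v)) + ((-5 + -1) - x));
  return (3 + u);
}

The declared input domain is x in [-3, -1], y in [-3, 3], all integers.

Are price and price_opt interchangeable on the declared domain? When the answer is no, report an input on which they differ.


Run the pair on x=-3, y=-3.
price: v := 81 | u := 75 | result 78
price_opt: v := 81 | u := 81 | result 84
78 against 84: the behavior changed.
verdict: not equivalent; witness: x=-3, y=-3


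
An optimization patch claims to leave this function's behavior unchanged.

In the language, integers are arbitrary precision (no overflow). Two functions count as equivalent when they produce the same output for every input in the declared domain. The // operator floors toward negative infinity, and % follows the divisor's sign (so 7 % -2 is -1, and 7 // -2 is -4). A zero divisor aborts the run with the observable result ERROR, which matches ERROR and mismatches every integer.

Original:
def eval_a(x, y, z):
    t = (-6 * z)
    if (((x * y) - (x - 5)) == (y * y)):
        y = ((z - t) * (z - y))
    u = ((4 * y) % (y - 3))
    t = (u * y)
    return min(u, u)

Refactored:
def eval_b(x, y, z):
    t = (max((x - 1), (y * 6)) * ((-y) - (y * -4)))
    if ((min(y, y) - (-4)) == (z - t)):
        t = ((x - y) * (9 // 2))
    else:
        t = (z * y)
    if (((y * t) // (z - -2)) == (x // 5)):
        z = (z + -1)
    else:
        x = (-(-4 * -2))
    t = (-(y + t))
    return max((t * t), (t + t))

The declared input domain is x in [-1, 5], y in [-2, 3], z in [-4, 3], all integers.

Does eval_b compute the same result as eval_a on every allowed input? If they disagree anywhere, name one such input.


Input x=-1, y=-2, z=-4: -3 from eval_a versus 36 from eval_b.
verdict: not equivalent; witness: x=-1, y=-2, z=-4


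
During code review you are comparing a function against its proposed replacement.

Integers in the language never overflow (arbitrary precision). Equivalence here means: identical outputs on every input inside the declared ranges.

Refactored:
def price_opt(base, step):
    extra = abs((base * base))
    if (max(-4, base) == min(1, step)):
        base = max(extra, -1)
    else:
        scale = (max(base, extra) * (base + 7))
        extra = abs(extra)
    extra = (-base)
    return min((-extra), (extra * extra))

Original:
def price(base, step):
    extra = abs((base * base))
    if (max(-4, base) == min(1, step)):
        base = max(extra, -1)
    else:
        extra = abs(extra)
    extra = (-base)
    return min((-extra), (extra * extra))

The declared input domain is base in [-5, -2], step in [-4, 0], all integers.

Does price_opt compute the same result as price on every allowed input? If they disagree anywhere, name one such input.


Side by side, the visible changes include: arithmetic usage differs, local variable names differ, min/max/abs usage differs, constant usage differs, statement counts differ.
One worked example (base=-4, step=0) — price: extra = 16; (max(-4, base) == min(1, step)) -> false; extra = 16; extra = 4; return -4; price_opt: extra = 16; (max(-4, base) == min(1, step)) -> false; scale = 48; extra = 16; extra = 4; return -4; agreement on -4.
Every one of the 20 inputs gives matching results.
verdict: equivalent


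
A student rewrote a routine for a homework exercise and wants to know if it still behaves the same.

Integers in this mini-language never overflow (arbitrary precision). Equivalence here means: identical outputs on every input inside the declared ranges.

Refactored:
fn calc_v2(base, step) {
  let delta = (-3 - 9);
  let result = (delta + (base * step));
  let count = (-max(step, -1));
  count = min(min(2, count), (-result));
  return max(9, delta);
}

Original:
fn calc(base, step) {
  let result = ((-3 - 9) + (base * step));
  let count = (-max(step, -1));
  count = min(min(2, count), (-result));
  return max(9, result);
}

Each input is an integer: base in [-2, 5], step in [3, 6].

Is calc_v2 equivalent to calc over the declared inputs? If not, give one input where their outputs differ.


On input base=4, step=6, calc returns 12 while calc_v2 returns 9.
verdict: not equivalent; witness: base=4, step=6


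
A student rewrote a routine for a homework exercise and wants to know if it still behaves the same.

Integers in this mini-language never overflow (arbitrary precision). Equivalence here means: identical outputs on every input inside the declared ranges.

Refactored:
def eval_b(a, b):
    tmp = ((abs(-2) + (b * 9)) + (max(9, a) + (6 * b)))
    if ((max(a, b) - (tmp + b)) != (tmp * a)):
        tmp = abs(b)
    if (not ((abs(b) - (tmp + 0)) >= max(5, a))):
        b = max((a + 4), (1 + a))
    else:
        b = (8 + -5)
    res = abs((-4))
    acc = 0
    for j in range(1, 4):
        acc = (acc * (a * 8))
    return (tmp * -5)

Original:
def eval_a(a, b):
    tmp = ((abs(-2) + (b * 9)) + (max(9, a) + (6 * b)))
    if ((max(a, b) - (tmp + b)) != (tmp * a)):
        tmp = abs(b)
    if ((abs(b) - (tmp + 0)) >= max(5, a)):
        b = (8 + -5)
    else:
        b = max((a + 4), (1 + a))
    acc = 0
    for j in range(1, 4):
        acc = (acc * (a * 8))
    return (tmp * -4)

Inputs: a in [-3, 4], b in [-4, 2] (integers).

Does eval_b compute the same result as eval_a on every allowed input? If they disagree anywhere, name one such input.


Run the pair on a=-3, b=-4.
eval_a: tmp = -49; ((max(a, b) - (tmp + b)) != (tmp * a)) -> true; tmp = 4; ((abs(b) - (tmp + 0)) >= max(5, a)) -> false; b = 1; acc = 0; [j=1]; acc = 0; [j=2]; acc = 0; [j=3]; acc = 0; return -16
eval_b: tmp = -49; ((max(a, b) - (tmp + b)) != (tmp * a)) -> true; tmp = 4; (not ((abs(b) - (tmp + 0)) >= max(5, a))) -> true; b = 1; res = 4; acc = 0; [j=1]; acc = 0; [j=2]; acc = 0; [j=3]; acc = 0; return -20
-16 against -20: the behavior changed.
verdict: not equivalent; witness: a=-3, b=-4


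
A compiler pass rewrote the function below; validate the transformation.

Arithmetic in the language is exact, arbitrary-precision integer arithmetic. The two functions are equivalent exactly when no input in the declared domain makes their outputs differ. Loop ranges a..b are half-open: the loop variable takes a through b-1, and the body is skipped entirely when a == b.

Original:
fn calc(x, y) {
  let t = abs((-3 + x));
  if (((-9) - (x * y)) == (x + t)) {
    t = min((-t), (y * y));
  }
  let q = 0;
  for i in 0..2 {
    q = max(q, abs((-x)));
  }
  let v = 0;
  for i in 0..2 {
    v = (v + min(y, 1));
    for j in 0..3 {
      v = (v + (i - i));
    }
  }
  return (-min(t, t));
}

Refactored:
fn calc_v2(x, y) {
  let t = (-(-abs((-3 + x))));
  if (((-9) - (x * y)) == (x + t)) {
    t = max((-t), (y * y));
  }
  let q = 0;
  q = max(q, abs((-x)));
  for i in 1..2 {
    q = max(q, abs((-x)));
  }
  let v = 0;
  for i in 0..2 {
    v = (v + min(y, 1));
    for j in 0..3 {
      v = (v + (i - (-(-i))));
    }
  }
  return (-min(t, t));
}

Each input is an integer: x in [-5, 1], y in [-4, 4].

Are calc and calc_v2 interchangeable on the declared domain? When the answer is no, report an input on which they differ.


At x=-4, y=3: calc gives 7, calc_v2 gives -9.
verdict: not equivalent; witness: x=-4, y=3


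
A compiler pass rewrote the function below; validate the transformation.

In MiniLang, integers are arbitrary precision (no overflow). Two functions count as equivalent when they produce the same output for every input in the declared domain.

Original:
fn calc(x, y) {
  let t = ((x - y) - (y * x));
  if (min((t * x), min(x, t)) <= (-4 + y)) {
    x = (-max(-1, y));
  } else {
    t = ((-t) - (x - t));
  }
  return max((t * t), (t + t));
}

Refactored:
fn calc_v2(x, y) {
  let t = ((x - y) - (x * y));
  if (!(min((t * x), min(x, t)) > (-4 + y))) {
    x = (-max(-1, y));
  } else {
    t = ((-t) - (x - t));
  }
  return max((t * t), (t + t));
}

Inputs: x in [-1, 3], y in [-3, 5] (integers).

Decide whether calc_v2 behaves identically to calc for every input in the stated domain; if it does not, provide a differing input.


The two are interchangeable: comparison usage differs; boolean connective usage differs, and every declared input agrees.
Spot check at x=1, y=4 — calc: t=-7, then (min((t * x), min(x, t)) <= (-4 + y)) is true, then x=-4, then returns 49. calc_v2: t=-7, then (!(min((t * x), min(x, t)) > (-4 + y))) is true, then x=-4, then returns 49. Both give 49.
An exhaustive pass over the 45 declared inputs shows identical outputs.
verdict: equivalent


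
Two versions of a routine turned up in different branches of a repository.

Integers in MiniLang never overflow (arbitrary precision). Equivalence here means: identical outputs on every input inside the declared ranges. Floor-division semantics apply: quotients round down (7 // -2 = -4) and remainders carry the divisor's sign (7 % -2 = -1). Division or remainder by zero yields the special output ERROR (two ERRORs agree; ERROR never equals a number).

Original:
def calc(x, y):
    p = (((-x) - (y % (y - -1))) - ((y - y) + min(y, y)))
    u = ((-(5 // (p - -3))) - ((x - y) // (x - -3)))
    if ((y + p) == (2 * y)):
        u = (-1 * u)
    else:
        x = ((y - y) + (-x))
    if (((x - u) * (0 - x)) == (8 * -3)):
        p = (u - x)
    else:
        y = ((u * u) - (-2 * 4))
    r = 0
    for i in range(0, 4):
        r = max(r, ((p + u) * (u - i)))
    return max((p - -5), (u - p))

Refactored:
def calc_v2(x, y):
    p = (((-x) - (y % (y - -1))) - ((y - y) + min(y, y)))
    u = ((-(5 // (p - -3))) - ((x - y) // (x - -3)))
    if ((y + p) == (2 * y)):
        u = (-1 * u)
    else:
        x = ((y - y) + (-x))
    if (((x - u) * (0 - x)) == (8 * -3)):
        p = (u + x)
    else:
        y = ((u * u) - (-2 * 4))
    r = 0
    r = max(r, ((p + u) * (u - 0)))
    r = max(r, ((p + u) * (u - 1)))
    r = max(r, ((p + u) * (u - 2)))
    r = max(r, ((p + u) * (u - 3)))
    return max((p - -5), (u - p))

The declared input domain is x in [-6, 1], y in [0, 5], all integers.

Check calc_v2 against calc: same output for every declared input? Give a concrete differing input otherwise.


There is a counterexample at x=-6, y=5: 6 on one side, 13 on the other.
calc: p=-4, then u=2, then ((y + p) == (2 * y)) is false, then x=6, then (((x - u) * (0 - x)) == (8 * -3)) is true, then p=-4, then r=0, then (i=0), then r=0, then (i=1), then r=0, then (i=2), then r=0, then (i=3), then r=2, then returns 6
calc_v2: p=-4, then u=2, then ((y + p) == (2 * y)) is false, then x=6, then (((x - u) * (0 - x)) == (8 * -3)) is true, then p=8, then r=0, then r=20, then r=20, then r=20, then r=20, then returns 13
verdict: not equivalent; witness: x=-6, y=5


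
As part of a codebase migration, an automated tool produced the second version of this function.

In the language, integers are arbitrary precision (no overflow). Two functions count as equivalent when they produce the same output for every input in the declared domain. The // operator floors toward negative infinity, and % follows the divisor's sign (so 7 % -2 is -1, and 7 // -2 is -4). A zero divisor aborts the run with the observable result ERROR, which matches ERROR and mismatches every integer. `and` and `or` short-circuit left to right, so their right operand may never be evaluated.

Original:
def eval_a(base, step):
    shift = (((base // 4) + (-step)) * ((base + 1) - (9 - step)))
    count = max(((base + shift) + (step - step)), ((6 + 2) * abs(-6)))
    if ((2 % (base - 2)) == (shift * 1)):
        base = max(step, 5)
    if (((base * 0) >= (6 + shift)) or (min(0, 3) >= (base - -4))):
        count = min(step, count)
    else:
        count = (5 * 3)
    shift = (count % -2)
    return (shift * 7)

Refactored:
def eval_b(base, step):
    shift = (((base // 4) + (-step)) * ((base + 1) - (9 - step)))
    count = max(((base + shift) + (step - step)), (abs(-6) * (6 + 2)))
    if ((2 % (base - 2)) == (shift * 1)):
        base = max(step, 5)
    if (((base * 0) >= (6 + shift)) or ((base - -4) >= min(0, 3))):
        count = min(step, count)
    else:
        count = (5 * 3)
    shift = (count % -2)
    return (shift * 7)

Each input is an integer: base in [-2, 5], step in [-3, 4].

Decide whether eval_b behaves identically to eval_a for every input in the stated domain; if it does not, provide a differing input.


Evaluate both at base=-2, step=0.
eval_a: shift = 10; count = 48; ((2 % (base - 2)) == (shift * 1)) -> false; (((base * 0) >= (6 + shift)) or (min(0, 3) >= (base - -4))) -> false; count = 15; shift = -1; return -7
eval_b: shift = 10; count = 48; ((2 % (base - 2)) == (shift * 1)) -> false; (((base * 0) >= (6 + shift)) or ((base - -4) >= min(0, 3))) -> true; count = 0; shift = 0; return 0
-7 against 0: the behavior changed.
verdict: not equivalent; witness: base=-2, step=0


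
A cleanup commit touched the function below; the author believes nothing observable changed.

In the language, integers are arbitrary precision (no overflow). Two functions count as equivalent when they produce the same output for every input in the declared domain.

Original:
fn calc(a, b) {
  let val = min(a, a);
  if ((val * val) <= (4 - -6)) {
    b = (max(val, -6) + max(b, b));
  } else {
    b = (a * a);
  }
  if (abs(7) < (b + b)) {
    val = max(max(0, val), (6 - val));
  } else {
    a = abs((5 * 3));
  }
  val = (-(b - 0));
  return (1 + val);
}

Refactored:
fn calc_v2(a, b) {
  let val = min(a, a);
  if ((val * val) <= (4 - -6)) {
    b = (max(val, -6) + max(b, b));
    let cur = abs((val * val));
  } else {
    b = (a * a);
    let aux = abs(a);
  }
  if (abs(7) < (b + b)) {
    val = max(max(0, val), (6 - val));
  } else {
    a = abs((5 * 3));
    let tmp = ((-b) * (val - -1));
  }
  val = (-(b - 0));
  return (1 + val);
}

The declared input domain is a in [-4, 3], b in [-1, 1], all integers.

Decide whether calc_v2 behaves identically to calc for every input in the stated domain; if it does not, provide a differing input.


Side by side, the visible changes include: local variable names differ, plus min/max/abs usage differs, plus statement counts differ, plus arithmetic usage differs, plus constant usage differs.
Spot check at a=-4, b=1 — calc: val=-4, then ((val * val) <= (4 - -6)) is false, then b=16, then (abs(7) < (b + b)) is true, then val=10, then val=-16, then returns -15. calc_v2: val=-4, then ((val * val) <= (4 - -6)) is false, then b=16, then aux=4, then (abs(7) < (b + b)) is true, then val=10, then val=-16, then returns -15. Both give -15.
Every one of the 24 inputs gives matching results.
verdict: equivalent


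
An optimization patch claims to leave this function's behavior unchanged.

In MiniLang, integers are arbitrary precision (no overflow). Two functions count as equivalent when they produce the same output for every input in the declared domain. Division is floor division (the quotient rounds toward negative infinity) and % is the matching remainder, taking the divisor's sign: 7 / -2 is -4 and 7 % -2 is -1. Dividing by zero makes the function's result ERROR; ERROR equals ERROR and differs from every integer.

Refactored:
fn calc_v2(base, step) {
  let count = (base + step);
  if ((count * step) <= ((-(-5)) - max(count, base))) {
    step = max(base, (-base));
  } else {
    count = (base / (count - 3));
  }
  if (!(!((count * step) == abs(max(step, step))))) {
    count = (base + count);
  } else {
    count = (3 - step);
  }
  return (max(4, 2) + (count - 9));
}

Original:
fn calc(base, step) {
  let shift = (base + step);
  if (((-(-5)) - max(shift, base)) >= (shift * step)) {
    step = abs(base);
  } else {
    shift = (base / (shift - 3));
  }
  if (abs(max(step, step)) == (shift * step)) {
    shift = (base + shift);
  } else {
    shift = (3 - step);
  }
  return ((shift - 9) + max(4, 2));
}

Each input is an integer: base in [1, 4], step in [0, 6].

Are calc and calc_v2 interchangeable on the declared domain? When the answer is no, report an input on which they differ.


Side by side, the visible changes include: boolean connective usage differs, and min/max/abs usage differs, and comparison usage differs, and local variable names differ.
One worked example (base=4, step=2) — calc: shift := 6 | (((-(-5)) - max(shift, base)) >= (shift * step)): false | shift := 1 | (abs(max(step, step)) == (shift * step)): true | shift := 5 | result 0; calc_v2: count := 6 | ((count * step) <= ((-(-5)) - max(count, base))): false | count := 1 | (!(!((count * step) == abs(max(step, step))))): true | count := 5 | result 0; agreement on 0.
Across all 28 domain points the two functions coincide.
verdict: equivalent


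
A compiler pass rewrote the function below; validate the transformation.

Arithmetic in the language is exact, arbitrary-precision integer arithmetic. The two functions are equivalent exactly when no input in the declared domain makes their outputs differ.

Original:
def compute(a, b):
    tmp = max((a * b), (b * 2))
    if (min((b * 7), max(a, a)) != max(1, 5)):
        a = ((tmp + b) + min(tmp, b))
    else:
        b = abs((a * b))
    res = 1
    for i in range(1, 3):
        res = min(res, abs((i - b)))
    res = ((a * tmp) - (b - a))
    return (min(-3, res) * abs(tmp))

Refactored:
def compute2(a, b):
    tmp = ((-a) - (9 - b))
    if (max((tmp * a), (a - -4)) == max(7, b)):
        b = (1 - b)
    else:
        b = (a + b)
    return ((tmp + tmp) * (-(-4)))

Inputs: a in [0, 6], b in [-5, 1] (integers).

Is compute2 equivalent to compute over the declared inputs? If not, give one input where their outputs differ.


Not equivalent: a=0, b=-5 separates them (0 vs -112).
compute: tmp=0, then (min((b * 7), max(a, a)) != max(1, 5)) is true, then a=-10, then res=1, then (i=1), then res=1, then (i=2), then res=1, then res=-5, then returns 0
compute2: tmp=-14, then (max((tmp * a), (a - -4)) == max(7, b)) is false, then b=-5, then returns -112
verdict: not equivalent; witness: a=0, b=-5


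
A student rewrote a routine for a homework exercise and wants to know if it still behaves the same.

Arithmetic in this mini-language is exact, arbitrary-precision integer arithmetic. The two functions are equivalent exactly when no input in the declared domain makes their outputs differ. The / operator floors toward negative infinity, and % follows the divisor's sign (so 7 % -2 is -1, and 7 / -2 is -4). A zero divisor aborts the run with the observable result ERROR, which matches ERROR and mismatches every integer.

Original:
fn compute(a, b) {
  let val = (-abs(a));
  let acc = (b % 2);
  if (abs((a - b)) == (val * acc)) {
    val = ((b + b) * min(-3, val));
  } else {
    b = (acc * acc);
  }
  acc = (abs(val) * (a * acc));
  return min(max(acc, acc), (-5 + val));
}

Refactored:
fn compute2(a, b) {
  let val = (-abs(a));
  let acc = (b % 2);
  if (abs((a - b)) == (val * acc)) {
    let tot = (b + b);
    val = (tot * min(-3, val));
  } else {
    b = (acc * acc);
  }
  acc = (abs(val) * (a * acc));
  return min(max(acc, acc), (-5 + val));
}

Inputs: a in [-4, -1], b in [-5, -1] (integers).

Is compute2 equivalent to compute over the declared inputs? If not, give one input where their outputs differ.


Comparing the listings, the differences include: statement counts differ; and local variable names differ.
Spot check at a=-4, b=-2 — compute: val=-4, then acc=0, then (abs((a - b)) == (val * acc)) is false, then b=0, then acc=0, then returns -9. compute2: val=-4, then acc=0, then (abs((a - b)) == (val * acc)) is false, then b=0, then acc=0, then returns -9. Both give -9.
Checked all 20 inputs in the declared domain: the outputs agree on every one.
verdict: equivalent


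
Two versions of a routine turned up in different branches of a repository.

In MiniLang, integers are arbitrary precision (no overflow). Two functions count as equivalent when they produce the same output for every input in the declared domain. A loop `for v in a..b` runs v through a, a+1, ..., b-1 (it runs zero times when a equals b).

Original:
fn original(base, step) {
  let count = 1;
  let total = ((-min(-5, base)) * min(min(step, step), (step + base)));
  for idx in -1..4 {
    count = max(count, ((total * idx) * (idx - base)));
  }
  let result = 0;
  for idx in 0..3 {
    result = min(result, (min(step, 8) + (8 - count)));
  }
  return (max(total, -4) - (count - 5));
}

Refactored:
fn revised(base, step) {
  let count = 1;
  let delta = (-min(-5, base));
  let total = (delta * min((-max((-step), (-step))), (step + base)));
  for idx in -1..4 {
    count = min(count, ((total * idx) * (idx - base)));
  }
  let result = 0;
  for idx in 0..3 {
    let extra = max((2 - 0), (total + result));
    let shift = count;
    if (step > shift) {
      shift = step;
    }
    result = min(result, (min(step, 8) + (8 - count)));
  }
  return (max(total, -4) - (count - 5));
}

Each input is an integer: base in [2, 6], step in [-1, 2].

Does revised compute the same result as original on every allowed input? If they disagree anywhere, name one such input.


Evaluate both at base=2, step=-1.
original: count = 1; total = -5; [idx=-1]; count = 1; [idx=0]; count = 1; [idx=1]; count = 5; [idx=2]; count = 5; [idx=3]; count = 5; result = 0; [idx=0]; result = 0; [idx=1]; result = 0; [idx=2]; result = 0; return -4
revised: count = 1; delta = 5; total = -5; [idx=-1]; count = -15; [idx=0]; count = -15; [idx=1]; count = -15; [idx=2]; count = -15; [idx=3]; count = -15; result = 0; [idx=0]; extra = 2; shift = -15; (step > shift) -> true; shift = -1; result = 0; [idx=1]; extra = 2; shift = -15; (step > shift) -> true; shift = -1; result = 0; [idx=2]; extra = 2; shift = -15; (step > shift) -> true; shift = -1; result = 0; return 16
-4 against 16: the behavior changed.
verdict: not equivalent; witness: base=2, step=-1


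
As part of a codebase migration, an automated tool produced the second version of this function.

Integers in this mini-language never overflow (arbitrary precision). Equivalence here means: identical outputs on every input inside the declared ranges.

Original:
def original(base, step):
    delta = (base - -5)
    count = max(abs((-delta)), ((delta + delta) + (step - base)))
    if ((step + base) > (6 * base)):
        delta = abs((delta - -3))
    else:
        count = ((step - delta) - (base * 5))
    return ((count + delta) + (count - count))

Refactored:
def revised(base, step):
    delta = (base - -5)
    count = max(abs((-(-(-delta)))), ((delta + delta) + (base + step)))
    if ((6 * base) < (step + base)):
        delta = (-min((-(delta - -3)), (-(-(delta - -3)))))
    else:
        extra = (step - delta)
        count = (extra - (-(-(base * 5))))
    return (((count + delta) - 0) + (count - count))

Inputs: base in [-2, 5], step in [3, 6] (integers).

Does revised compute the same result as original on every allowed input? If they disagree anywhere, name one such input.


The rewrite breaks on base=-2, step=3, where the results are 17 and 13.
original: delta becomes 3; next count becomes 11; next ((step + base) > (6 * base)) evaluates to true; next delta becomes 6; next final value 17
revised: delta becomes 3; next count becomes 7; next ((6 * base) < (step + base)) evaluates to true; next delta becomes 6; next final value 13
verdict: not equivalent; witness: base=-2, step=3


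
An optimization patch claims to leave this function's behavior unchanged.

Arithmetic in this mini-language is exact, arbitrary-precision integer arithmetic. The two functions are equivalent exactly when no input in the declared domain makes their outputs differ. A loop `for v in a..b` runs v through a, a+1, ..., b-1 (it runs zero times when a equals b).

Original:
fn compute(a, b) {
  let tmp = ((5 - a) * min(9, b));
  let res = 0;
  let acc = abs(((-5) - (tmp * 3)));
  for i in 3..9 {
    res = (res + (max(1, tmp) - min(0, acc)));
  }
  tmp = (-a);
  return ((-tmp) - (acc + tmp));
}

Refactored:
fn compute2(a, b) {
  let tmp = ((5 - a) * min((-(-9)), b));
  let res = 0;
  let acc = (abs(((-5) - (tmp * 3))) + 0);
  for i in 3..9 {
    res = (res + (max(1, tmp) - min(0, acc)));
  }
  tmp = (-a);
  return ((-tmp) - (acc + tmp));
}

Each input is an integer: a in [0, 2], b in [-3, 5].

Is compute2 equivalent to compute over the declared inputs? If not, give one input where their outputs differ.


The two are interchangeable: constant usage differs; arithmetic usage differs, and every declared input agrees.
One worked example (a=2, b=-2) — compute: tmp becomes -6; next res becomes 0; next acc becomes 13; next at i=3:; next res becomes 1; next at i=4:; next res becomes 2; next at i=5:; next res becomes 3; next at i=6:; next res becomes 4; next at i=7:; next res becomes 5; next at i=8:; next res becomes 6; next tmp becomes -2; next final value -9; compute2: tmp becomes -6; next res becomes 0; next acc becomes 13; next at i=3:; next res becomes 1; next at i=4:; next res becomes 2; next at i=5:; next res becomes 3; next at i=6:; next res becomes 4; next at i=7:; next res becomes 5; next at i=8:; next res becomes 6; next tmp becomes -2; next final value -9; agreement on -9.
Sweeping the whole domain (27 inputs) finds no disagreement.
verdict: equivalent


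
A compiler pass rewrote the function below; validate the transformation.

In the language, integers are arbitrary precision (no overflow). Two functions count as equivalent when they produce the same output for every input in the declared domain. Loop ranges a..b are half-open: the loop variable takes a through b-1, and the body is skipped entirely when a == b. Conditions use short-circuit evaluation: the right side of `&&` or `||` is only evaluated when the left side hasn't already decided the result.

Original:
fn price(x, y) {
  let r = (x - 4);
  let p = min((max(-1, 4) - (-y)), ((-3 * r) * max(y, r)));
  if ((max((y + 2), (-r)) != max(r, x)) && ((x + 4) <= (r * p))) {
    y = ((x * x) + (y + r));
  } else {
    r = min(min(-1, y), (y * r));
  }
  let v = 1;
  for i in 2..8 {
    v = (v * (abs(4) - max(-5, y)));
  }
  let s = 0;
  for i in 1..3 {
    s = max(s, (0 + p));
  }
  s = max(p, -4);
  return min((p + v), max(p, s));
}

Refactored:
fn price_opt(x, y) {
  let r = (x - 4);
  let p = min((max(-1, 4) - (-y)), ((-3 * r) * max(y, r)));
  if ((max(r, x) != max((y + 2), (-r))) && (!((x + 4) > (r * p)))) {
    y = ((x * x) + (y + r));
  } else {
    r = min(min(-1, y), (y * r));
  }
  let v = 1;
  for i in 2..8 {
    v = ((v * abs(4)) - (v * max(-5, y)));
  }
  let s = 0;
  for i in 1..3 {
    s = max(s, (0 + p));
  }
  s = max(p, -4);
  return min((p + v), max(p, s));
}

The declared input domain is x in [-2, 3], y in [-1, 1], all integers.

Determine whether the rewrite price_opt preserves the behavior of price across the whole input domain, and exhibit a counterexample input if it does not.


Although arithmetic usage differs, and boolean connective usage differs, and comparison usage differs, 18/18 inputs agree.
verdict: equivalent


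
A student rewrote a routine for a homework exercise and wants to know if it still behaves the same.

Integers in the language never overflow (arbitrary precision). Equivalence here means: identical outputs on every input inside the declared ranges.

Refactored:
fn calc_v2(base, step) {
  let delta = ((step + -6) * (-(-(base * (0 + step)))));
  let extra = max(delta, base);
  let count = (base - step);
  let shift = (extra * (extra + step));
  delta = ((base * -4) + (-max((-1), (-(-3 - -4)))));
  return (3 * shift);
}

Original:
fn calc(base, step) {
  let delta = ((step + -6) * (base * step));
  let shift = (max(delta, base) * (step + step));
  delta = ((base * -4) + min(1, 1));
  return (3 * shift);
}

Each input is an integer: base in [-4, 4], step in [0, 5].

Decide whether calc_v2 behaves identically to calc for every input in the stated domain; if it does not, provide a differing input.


These are not equivalent — on base=-4, step=1 the outputs split (120 vs 1260).
calc: delta = 20; shift = 40; delta = 17; return 120
calc_v2: delta = 20; extra = 20; count = -5; shift = 420; delta = 17; return 1260
verdict: not equivalent; witness: base=-4, step=1


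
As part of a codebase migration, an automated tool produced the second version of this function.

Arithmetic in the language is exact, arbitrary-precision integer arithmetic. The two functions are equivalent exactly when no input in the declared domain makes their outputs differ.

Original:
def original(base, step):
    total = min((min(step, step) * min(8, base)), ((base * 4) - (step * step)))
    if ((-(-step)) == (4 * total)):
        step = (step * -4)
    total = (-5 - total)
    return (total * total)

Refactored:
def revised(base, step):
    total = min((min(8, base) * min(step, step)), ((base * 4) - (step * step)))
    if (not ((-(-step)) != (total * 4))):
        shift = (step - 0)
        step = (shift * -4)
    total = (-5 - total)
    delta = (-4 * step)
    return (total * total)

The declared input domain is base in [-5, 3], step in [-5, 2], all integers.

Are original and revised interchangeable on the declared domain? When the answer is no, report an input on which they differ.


Comparing the listings, the differences include: boolean connective usage differs; arithmetic usage differs; statement counts differ; constant usage differs; local variable names differ; comparison usage differs.
Spot check at base=3, step=1 — original: total := 3 | ((-(-step)) == (4 * total)): false | total := -8 | result 64. revised: total := 3 | (not ((-(-step)) != (total * 4))): false | total := -8 | delta := -4 | result 64. Both give 64.
Checked all 72 inputs in the declared domain: the outputs agree on every one.
verdict: equivalent
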